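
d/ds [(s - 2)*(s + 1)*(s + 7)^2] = 4*s^3 + 39*s^2 + 66*s - 77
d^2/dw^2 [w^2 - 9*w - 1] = 2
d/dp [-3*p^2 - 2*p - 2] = -6*p - 2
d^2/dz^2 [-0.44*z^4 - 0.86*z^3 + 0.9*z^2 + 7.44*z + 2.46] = -5.28*z^2 - 5.16*z + 1.8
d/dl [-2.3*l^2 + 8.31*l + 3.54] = 8.31 - 4.6*l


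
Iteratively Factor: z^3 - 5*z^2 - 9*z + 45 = (z - 5)*(z^2 - 9) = (z - 5)*(z + 3)*(z - 3)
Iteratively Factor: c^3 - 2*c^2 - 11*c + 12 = (c - 4)*(c^2 + 2*c - 3) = (c - 4)*(c + 3)*(c - 1)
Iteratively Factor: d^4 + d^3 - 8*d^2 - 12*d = (d + 2)*(d^3 - d^2 - 6*d) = (d + 2)^2*(d^2 - 3*d) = d*(d + 2)^2*(d - 3)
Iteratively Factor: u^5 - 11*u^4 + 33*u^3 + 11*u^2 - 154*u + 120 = (u - 1)*(u^4 - 10*u^3 + 23*u^2 + 34*u - 120) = (u - 3)*(u - 1)*(u^3 - 7*u^2 + 2*u + 40) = (u - 4)*(u - 3)*(u - 1)*(u^2 - 3*u - 10) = (u - 5)*(u - 4)*(u - 3)*(u - 1)*(u + 2)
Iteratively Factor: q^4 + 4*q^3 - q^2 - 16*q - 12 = (q + 3)*(q^3 + q^2 - 4*q - 4) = (q + 2)*(q + 3)*(q^2 - q - 2) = (q - 2)*(q + 2)*(q + 3)*(q + 1)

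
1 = 1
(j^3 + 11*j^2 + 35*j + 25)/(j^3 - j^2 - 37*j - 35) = (j + 5)/(j - 7)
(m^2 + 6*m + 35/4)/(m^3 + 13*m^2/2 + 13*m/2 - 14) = (m + 5/2)/(m^2 + 3*m - 4)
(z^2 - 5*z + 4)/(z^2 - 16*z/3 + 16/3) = 3*(z - 1)/(3*z - 4)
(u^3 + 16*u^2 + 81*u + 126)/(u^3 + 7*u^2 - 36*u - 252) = (u + 3)/(u - 6)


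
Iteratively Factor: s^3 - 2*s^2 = (s - 2)*(s^2) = s*(s - 2)*(s)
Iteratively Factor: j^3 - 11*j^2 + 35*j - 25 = (j - 1)*(j^2 - 10*j + 25) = (j - 5)*(j - 1)*(j - 5)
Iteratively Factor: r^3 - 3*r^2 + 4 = (r - 2)*(r^2 - r - 2) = (r - 2)*(r + 1)*(r - 2)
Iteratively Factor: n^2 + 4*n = (n + 4)*(n)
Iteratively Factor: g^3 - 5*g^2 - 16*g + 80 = (g + 4)*(g^2 - 9*g + 20) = (g - 5)*(g + 4)*(g - 4)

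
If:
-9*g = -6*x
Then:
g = 2*x/3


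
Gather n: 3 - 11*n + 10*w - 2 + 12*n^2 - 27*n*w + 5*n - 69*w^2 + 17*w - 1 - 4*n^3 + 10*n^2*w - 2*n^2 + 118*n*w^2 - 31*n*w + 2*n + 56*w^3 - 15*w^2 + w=-4*n^3 + n^2*(10*w + 10) + n*(118*w^2 - 58*w - 4) + 56*w^3 - 84*w^2 + 28*w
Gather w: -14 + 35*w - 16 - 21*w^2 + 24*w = -21*w^2 + 59*w - 30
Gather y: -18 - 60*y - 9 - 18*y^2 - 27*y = -18*y^2 - 87*y - 27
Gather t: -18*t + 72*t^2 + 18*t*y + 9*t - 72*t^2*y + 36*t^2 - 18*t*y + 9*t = t^2*(108 - 72*y)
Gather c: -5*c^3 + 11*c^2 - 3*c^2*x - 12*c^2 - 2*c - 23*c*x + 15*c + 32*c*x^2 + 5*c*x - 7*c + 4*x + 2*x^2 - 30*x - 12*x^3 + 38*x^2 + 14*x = -5*c^3 + c^2*(-3*x - 1) + c*(32*x^2 - 18*x + 6) - 12*x^3 + 40*x^2 - 12*x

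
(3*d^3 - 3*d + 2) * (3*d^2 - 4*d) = 9*d^5 - 12*d^4 - 9*d^3 + 18*d^2 - 8*d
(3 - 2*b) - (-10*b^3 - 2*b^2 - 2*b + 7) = 10*b^3 + 2*b^2 - 4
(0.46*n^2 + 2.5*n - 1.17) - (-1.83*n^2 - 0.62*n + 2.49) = 2.29*n^2 + 3.12*n - 3.66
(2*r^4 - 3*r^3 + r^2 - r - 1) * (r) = 2*r^5 - 3*r^4 + r^3 - r^2 - r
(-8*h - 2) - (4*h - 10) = 8 - 12*h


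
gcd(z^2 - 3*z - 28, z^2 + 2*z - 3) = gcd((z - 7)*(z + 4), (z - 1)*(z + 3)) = 1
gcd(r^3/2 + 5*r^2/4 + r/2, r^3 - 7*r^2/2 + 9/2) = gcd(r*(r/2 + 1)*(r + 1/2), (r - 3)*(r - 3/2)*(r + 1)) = 1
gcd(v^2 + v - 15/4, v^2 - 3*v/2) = v - 3/2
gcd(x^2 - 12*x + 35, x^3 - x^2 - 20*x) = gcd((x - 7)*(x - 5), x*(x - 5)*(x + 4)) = x - 5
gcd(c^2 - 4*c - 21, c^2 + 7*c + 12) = c + 3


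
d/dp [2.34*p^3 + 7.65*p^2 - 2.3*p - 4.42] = 7.02*p^2 + 15.3*p - 2.3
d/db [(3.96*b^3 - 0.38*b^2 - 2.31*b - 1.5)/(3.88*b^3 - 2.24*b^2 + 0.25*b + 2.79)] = (-7.105427357601e-15*b^5 - 7.396*b^4 + 19.9056*b^3 + 45.3358*b^2 - 8.8404*b - 6.0699)/(15.0544*b^6 - 17.3824*b^5 + 6.9576*b^4 + 20.5304*b^3 - 12.4367*b^2 + 1.395*b + 7.7841)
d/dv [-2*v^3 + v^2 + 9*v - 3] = -6*v^2 + 2*v + 9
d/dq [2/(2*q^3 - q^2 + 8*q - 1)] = 4*(-3*q^2 + q - 4)/(2*q^3 - q^2 + 8*q - 1)^2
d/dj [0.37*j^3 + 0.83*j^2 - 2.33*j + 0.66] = 1.11*j^2 + 1.66*j - 2.33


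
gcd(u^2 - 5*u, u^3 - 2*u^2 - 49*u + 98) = 1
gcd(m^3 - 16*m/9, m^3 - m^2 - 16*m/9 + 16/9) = m^2 - 16/9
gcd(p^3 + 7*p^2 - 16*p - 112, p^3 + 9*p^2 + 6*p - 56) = p^2 + 11*p + 28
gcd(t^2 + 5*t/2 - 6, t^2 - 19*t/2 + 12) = t - 3/2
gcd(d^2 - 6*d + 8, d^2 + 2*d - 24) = d - 4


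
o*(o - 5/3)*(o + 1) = o^3 - 2*o^2/3 - 5*o/3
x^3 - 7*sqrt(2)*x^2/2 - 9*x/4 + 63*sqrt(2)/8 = (x - 3/2)*(x + 3/2)*(x - 7*sqrt(2)/2)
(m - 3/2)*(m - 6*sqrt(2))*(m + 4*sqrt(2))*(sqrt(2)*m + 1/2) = sqrt(2)*m^4 - 7*m^3/2 - 3*sqrt(2)*m^3/2 - 49*sqrt(2)*m^2 + 21*m^2/4 - 24*m + 147*sqrt(2)*m/2 + 36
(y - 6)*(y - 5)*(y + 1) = y^3 - 10*y^2 + 19*y + 30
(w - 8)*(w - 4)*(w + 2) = w^3 - 10*w^2 + 8*w + 64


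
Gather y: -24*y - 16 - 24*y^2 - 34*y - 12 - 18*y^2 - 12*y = -42*y^2 - 70*y - 28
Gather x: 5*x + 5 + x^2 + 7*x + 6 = x^2 + 12*x + 11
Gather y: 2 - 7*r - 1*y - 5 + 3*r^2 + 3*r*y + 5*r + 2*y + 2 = 3*r^2 - 2*r + y*(3*r + 1) - 1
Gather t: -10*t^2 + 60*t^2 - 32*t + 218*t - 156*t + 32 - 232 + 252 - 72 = 50*t^2 + 30*t - 20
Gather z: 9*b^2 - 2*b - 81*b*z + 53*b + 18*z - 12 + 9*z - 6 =9*b^2 + 51*b + z*(27 - 81*b) - 18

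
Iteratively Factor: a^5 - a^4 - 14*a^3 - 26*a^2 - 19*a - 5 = (a + 1)*(a^4 - 2*a^3 - 12*a^2 - 14*a - 5) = (a + 1)^2*(a^3 - 3*a^2 - 9*a - 5) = (a + 1)^3*(a^2 - 4*a - 5) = (a + 1)^4*(a - 5)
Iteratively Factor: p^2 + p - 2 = (p + 2)*(p - 1)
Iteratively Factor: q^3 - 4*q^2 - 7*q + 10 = (q - 5)*(q^2 + q - 2) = (q - 5)*(q - 1)*(q + 2)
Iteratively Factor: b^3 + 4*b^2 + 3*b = (b)*(b^2 + 4*b + 3) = b*(b + 3)*(b + 1)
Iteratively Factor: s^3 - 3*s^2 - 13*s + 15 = (s - 5)*(s^2 + 2*s - 3) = (s - 5)*(s + 3)*(s - 1)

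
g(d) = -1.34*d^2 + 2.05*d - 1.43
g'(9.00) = -22.07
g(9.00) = -91.52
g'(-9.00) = 26.17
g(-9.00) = -128.42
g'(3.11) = -6.28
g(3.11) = -8.02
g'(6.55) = -15.50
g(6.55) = -45.49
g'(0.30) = 1.25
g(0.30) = -0.94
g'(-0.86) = 4.35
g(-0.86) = -4.18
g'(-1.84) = 6.98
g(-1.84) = -9.74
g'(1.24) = -1.27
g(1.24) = -0.95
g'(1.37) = -1.62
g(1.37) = -1.14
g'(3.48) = -7.28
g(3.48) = -10.52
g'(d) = 2.05 - 2.68*d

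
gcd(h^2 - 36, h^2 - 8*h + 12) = h - 6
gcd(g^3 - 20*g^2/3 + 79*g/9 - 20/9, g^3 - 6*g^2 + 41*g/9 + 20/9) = g^2 - 19*g/3 + 20/3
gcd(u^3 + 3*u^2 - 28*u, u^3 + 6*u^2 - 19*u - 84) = u^2 + 3*u - 28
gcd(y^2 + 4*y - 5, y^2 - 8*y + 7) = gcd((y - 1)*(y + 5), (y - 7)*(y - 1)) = y - 1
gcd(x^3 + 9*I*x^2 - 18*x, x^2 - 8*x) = x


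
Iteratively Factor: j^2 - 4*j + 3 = (j - 1)*(j - 3)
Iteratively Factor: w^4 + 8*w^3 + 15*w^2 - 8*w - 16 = (w + 4)*(w^3 + 4*w^2 - w - 4) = (w + 4)^2*(w^2 - 1) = (w + 1)*(w + 4)^2*(w - 1)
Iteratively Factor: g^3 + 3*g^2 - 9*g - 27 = (g + 3)*(g^2 - 9) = (g - 3)*(g + 3)*(g + 3)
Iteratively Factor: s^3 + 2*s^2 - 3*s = (s + 3)*(s^2 - s) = s*(s + 3)*(s - 1)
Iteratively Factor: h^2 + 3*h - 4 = (h + 4)*(h - 1)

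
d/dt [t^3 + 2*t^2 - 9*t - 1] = 3*t^2 + 4*t - 9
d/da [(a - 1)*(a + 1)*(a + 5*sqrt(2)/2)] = 3*a^2 + 5*sqrt(2)*a - 1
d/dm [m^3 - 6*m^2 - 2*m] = 3*m^2 - 12*m - 2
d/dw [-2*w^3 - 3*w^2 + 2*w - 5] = -6*w^2 - 6*w + 2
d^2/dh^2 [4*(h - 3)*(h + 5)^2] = 24*h + 56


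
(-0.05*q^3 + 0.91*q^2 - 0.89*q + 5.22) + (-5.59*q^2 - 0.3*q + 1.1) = -0.05*q^3 - 4.68*q^2 - 1.19*q + 6.32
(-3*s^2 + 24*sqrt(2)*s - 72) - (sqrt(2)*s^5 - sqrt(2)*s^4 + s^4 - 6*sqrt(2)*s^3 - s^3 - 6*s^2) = -sqrt(2)*s^5 - s^4 + sqrt(2)*s^4 + s^3 + 6*sqrt(2)*s^3 + 3*s^2 + 24*sqrt(2)*s - 72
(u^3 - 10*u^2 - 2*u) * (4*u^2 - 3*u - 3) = 4*u^5 - 43*u^4 + 19*u^3 + 36*u^2 + 6*u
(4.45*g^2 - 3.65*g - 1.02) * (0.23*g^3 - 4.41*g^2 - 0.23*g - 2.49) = 1.0235*g^5 - 20.464*g^4 + 14.8384*g^3 - 5.7428*g^2 + 9.3231*g + 2.5398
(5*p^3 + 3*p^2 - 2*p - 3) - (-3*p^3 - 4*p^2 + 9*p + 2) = 8*p^3 + 7*p^2 - 11*p - 5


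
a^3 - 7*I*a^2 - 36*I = (a - 6*I)*(a - 3*I)*(a + 2*I)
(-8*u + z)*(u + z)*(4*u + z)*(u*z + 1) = -32*u^4*z - 36*u^3*z^2 - 32*u^3 - 3*u^2*z^3 - 36*u^2*z + u*z^4 - 3*u*z^2 + z^3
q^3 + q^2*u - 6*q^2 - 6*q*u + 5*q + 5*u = (q - 5)*(q - 1)*(q + u)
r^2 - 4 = (r - 2)*(r + 2)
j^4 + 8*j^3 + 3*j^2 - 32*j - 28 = (j - 2)*(j + 1)*(j + 2)*(j + 7)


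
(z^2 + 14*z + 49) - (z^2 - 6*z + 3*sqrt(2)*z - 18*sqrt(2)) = -3*sqrt(2)*z + 20*z + 18*sqrt(2) + 49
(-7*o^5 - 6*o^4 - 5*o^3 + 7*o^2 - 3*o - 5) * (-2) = 14*o^5 + 12*o^4 + 10*o^3 - 14*o^2 + 6*o + 10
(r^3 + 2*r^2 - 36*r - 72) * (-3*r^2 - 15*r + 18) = -3*r^5 - 21*r^4 + 96*r^3 + 792*r^2 + 432*r - 1296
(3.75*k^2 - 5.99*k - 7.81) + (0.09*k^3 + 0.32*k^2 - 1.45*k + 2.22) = 0.09*k^3 + 4.07*k^2 - 7.44*k - 5.59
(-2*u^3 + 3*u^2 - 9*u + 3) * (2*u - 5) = -4*u^4 + 16*u^3 - 33*u^2 + 51*u - 15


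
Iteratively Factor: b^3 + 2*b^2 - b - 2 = (b - 1)*(b^2 + 3*b + 2) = (b - 1)*(b + 1)*(b + 2)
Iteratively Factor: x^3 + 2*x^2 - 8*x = (x)*(x^2 + 2*x - 8) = x*(x - 2)*(x + 4)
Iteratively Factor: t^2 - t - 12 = (t + 3)*(t - 4)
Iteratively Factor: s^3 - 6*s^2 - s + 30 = (s + 2)*(s^2 - 8*s + 15) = (s - 5)*(s + 2)*(s - 3)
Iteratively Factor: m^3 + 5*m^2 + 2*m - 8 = (m + 2)*(m^2 + 3*m - 4) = (m + 2)*(m + 4)*(m - 1)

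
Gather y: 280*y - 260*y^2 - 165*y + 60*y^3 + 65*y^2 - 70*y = 60*y^3 - 195*y^2 + 45*y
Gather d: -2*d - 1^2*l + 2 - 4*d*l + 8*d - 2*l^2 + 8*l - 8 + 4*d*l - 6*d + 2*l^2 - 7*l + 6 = 0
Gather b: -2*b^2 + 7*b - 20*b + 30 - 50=-2*b^2 - 13*b - 20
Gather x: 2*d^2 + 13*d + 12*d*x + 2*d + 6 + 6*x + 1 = 2*d^2 + 15*d + x*(12*d + 6) + 7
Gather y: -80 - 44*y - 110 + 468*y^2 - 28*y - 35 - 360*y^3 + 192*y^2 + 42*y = -360*y^3 + 660*y^2 - 30*y - 225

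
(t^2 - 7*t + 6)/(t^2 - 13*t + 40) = (t^2 - 7*t + 6)/(t^2 - 13*t + 40)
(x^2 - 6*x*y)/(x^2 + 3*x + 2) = x*(x - 6*y)/(x^2 + 3*x + 2)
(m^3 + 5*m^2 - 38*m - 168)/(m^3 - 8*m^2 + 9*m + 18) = (m^2 + 11*m + 28)/(m^2 - 2*m - 3)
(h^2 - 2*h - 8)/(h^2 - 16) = (h + 2)/(h + 4)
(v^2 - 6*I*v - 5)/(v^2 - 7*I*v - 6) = (v - 5*I)/(v - 6*I)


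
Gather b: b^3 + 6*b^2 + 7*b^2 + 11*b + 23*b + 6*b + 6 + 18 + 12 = b^3 + 13*b^2 + 40*b + 36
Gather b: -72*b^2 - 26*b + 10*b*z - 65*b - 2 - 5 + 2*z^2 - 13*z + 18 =-72*b^2 + b*(10*z - 91) + 2*z^2 - 13*z + 11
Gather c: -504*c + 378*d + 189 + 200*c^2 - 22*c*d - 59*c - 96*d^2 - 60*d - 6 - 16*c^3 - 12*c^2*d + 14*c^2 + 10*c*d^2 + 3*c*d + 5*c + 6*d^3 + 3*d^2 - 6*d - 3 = -16*c^3 + c^2*(214 - 12*d) + c*(10*d^2 - 19*d - 558) + 6*d^3 - 93*d^2 + 312*d + 180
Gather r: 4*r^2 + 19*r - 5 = 4*r^2 + 19*r - 5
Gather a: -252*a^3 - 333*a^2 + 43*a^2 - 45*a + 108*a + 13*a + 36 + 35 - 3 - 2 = -252*a^3 - 290*a^2 + 76*a + 66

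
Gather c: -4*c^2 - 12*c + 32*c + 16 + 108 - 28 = -4*c^2 + 20*c + 96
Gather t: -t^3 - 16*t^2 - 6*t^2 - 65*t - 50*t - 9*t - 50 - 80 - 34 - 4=-t^3 - 22*t^2 - 124*t - 168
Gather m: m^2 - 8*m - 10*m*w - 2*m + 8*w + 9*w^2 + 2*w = m^2 + m*(-10*w - 10) + 9*w^2 + 10*w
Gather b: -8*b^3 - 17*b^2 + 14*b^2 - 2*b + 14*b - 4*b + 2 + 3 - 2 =-8*b^3 - 3*b^2 + 8*b + 3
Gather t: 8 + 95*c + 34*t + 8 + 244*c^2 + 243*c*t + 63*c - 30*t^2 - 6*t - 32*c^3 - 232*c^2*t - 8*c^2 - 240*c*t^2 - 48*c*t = -32*c^3 + 236*c^2 + 158*c + t^2*(-240*c - 30) + t*(-232*c^2 + 195*c + 28) + 16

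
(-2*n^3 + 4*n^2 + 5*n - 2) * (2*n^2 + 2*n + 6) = -4*n^5 + 4*n^4 + 6*n^3 + 30*n^2 + 26*n - 12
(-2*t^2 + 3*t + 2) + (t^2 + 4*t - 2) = -t^2 + 7*t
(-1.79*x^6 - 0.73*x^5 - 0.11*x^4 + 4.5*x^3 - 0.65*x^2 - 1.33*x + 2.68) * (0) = 0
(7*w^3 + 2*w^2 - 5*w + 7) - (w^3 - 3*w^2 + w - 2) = 6*w^3 + 5*w^2 - 6*w + 9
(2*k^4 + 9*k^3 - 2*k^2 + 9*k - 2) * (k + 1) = 2*k^5 + 11*k^4 + 7*k^3 + 7*k^2 + 7*k - 2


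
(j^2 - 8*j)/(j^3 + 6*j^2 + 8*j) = (j - 8)/(j^2 + 6*j + 8)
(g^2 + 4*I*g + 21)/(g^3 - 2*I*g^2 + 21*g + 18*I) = (g^2 + 4*I*g + 21)/(g^3 - 2*I*g^2 + 21*g + 18*I)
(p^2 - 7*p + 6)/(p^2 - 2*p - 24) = (p - 1)/(p + 4)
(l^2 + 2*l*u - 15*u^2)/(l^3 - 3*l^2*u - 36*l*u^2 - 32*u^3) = (-l^2 - 2*l*u + 15*u^2)/(-l^3 + 3*l^2*u + 36*l*u^2 + 32*u^3)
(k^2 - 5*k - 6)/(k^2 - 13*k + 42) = (k + 1)/(k - 7)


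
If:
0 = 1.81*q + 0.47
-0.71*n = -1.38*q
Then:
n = -0.50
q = -0.26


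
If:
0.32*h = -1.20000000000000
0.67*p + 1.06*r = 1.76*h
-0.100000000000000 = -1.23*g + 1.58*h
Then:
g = -4.74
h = -3.75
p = -1.58208955223881*r - 9.85074626865672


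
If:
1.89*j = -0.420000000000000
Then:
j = -0.22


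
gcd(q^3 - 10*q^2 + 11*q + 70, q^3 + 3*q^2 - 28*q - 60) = q^2 - 3*q - 10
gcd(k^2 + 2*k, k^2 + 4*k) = k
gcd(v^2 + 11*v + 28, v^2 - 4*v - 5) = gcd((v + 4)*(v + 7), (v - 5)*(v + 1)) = 1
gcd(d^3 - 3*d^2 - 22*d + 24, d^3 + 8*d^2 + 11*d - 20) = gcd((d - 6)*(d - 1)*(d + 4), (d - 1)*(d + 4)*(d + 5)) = d^2 + 3*d - 4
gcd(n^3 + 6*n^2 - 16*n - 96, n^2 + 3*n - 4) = n + 4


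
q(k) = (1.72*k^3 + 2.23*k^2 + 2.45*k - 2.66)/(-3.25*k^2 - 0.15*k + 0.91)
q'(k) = (6.5*k + 0.15)*(1.72*k^3 + 2.23*k^2 + 2.45*k - 2.66)/(-3.25*k^2 - 0.15*k + 0.91)^2 + (5.16*k^2 + 4.46*k + 2.45)/(-3.25*k^2 - 0.15*k + 0.91) = (-5.59*k^4 - 0.515999999999998*k^3 + 12.3236*k^2 - 13.2314*k + 1.8305)/(10.5625*k^4 + 0.975*k^3 - 5.8925*k^2 - 0.273*k + 0.8281)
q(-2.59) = 1.17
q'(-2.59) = -0.29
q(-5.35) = 2.36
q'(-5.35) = -0.49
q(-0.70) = 6.71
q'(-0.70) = 47.87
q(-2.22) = 1.08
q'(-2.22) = -0.17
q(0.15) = -2.75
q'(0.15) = 0.18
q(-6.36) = 2.86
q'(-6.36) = -0.50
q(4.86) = -3.39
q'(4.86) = -0.50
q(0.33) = -3.05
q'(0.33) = -4.98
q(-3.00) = 1.30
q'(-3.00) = -0.37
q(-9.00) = 4.21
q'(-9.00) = -0.52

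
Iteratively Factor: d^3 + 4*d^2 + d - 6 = (d + 2)*(d^2 + 2*d - 3) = (d - 1)*(d + 2)*(d + 3)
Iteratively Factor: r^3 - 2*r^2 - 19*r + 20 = (r - 5)*(r^2 + 3*r - 4) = (r - 5)*(r - 1)*(r + 4)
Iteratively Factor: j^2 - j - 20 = (j + 4)*(j - 5)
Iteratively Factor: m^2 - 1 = (m - 1)*(m + 1)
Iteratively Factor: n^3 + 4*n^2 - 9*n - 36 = (n + 4)*(n^2 - 9) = (n + 3)*(n + 4)*(n - 3)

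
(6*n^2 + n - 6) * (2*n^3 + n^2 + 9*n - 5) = 12*n^5 + 8*n^4 + 43*n^3 - 27*n^2 - 59*n + 30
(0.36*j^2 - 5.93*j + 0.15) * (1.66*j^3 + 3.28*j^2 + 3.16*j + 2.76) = 0.5976*j^5 - 8.663*j^4 - 18.0638*j^3 - 17.2532*j^2 - 15.8928*j + 0.414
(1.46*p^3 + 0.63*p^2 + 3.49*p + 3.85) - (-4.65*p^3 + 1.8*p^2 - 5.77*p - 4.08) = 6.11*p^3 - 1.17*p^2 + 9.26*p + 7.93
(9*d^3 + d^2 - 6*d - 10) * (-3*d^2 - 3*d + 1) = -27*d^5 - 30*d^4 + 24*d^3 + 49*d^2 + 24*d - 10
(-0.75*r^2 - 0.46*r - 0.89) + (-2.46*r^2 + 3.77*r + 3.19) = -3.21*r^2 + 3.31*r + 2.3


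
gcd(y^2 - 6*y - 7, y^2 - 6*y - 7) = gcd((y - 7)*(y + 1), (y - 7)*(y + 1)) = y^2 - 6*y - 7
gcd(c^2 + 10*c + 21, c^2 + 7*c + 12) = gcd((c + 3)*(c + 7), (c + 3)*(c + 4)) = c + 3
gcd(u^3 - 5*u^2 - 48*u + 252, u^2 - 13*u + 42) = u - 6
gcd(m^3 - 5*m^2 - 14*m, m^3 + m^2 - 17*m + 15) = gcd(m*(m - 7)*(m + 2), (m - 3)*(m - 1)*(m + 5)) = 1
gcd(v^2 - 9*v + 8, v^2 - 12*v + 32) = v - 8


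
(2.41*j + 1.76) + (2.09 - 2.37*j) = 0.04*j + 3.85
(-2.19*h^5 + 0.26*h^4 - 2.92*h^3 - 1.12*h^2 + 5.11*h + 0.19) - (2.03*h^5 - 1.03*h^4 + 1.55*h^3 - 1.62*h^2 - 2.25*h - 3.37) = -4.22*h^5 + 1.29*h^4 - 4.47*h^3 + 0.5*h^2 + 7.36*h + 3.56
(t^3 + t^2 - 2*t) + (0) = t^3 + t^2 - 2*t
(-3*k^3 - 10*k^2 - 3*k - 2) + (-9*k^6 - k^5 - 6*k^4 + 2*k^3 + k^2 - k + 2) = -9*k^6 - k^5 - 6*k^4 - k^3 - 9*k^2 - 4*k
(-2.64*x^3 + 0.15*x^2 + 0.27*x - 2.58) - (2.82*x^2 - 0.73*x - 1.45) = -2.64*x^3 - 2.67*x^2 + 1.0*x - 1.13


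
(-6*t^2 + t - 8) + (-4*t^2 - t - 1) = -10*t^2 - 9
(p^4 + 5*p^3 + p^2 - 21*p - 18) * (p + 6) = p^5 + 11*p^4 + 31*p^3 - 15*p^2 - 144*p - 108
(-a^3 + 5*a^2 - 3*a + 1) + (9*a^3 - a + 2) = 8*a^3 + 5*a^2 - 4*a + 3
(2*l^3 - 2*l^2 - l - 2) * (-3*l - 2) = -6*l^4 + 2*l^3 + 7*l^2 + 8*l + 4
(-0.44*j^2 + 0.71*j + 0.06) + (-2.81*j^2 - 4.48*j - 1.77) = -3.25*j^2 - 3.77*j - 1.71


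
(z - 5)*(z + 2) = z^2 - 3*z - 10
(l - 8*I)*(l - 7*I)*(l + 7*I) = l^3 - 8*I*l^2 + 49*l - 392*I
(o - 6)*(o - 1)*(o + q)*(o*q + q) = o^4*q + o^3*q^2 - 6*o^3*q - 6*o^2*q^2 - o^2*q - o*q^2 + 6*o*q + 6*q^2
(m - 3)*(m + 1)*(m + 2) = m^3 - 7*m - 6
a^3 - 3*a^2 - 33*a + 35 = (a - 7)*(a - 1)*(a + 5)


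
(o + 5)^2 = o^2 + 10*o + 25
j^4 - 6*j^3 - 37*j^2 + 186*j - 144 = (j - 8)*(j - 3)*(j - 1)*(j + 6)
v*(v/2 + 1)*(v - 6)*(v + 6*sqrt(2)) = v^4/2 - 2*v^3 + 3*sqrt(2)*v^3 - 12*sqrt(2)*v^2 - 6*v^2 - 36*sqrt(2)*v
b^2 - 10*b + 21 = (b - 7)*(b - 3)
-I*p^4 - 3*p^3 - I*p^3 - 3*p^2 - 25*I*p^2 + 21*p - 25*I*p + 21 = (p + 1)*(p - 7*I)*(p + 3*I)*(-I*p + 1)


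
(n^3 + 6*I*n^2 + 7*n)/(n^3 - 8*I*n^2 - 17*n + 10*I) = n*(n + 7*I)/(n^2 - 7*I*n - 10)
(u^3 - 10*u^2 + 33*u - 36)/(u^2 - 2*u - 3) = (u^2 - 7*u + 12)/(u + 1)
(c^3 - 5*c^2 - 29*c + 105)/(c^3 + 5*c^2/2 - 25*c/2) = 2*(c^2 - 10*c + 21)/(c*(2*c - 5))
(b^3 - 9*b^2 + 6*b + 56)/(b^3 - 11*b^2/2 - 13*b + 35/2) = 2*(b^2 - 2*b - 8)/(2*b^2 + 3*b - 5)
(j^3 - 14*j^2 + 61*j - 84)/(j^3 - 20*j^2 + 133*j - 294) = (j^2 - 7*j + 12)/(j^2 - 13*j + 42)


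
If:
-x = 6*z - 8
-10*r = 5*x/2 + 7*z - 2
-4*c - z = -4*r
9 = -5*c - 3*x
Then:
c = -57/61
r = -33/61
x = -88/61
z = 96/61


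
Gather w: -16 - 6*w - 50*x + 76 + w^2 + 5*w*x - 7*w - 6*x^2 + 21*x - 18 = w^2 + w*(5*x - 13) - 6*x^2 - 29*x + 42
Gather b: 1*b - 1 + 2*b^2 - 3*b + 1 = 2*b^2 - 2*b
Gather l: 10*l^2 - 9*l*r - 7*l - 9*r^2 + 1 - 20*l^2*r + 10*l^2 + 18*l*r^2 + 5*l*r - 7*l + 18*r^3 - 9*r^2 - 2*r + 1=l^2*(20 - 20*r) + l*(18*r^2 - 4*r - 14) + 18*r^3 - 18*r^2 - 2*r + 2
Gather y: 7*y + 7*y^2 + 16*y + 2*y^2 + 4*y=9*y^2 + 27*y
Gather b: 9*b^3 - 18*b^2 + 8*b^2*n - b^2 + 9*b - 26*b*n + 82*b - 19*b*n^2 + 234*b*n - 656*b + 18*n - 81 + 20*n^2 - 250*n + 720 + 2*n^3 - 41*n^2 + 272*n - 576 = 9*b^3 + b^2*(8*n - 19) + b*(-19*n^2 + 208*n - 565) + 2*n^3 - 21*n^2 + 40*n + 63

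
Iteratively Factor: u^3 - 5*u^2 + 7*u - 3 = (u - 3)*(u^2 - 2*u + 1) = (u - 3)*(u - 1)*(u - 1)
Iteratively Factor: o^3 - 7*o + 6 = (o - 1)*(o^2 + o - 6) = (o - 1)*(o + 3)*(o - 2)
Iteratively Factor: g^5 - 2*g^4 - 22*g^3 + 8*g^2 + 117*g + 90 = (g + 3)*(g^4 - 5*g^3 - 7*g^2 + 29*g + 30) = (g + 2)*(g + 3)*(g^3 - 7*g^2 + 7*g + 15) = (g - 3)*(g + 2)*(g + 3)*(g^2 - 4*g - 5) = (g - 3)*(g + 1)*(g + 2)*(g + 3)*(g - 5)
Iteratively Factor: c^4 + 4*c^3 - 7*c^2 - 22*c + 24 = (c + 4)*(c^3 - 7*c + 6) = (c - 1)*(c + 4)*(c^2 + c - 6) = (c - 1)*(c + 3)*(c + 4)*(c - 2)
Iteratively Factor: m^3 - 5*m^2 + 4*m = (m)*(m^2 - 5*m + 4) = m*(m - 4)*(m - 1)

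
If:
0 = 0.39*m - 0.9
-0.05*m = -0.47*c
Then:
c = 0.25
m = 2.31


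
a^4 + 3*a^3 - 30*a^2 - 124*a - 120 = (a - 6)*(a + 2)^2*(a + 5)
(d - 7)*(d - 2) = d^2 - 9*d + 14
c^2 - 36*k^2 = (c - 6*k)*(c + 6*k)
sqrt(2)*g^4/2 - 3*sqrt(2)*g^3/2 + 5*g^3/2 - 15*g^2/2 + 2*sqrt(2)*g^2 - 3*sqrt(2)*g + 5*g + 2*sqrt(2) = (g - 2)*(g - 1)*(g + 2*sqrt(2))*(sqrt(2)*g/2 + 1/2)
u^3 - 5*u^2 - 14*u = u*(u - 7)*(u + 2)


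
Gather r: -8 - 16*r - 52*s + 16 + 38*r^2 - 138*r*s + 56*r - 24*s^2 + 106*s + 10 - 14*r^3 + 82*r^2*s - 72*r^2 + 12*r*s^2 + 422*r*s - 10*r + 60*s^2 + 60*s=-14*r^3 + r^2*(82*s - 34) + r*(12*s^2 + 284*s + 30) + 36*s^2 + 114*s + 18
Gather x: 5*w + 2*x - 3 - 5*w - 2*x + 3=0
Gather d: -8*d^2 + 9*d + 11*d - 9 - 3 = -8*d^2 + 20*d - 12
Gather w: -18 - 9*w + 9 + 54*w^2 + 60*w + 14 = 54*w^2 + 51*w + 5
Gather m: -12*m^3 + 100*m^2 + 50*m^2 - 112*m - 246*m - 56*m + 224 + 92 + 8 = -12*m^3 + 150*m^2 - 414*m + 324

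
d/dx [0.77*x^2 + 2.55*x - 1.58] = 1.54*x + 2.55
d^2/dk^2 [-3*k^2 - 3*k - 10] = -6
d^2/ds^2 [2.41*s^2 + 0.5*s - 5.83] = 4.82000000000000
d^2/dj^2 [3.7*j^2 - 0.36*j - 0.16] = 7.40000000000000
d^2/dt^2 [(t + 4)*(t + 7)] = 2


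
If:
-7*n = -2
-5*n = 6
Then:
No Solution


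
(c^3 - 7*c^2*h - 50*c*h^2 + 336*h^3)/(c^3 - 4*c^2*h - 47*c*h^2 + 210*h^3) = (c - 8*h)/(c - 5*h)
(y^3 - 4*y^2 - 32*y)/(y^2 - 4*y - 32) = y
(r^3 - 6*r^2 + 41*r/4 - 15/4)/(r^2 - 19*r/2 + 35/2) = (2*r^2 - 7*r + 3)/(2*(r - 7))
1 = 1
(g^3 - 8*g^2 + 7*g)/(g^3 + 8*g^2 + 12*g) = (g^2 - 8*g + 7)/(g^2 + 8*g + 12)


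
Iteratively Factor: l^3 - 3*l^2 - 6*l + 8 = (l - 4)*(l^2 + l - 2) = (l - 4)*(l + 2)*(l - 1)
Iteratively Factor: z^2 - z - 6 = (z + 2)*(z - 3)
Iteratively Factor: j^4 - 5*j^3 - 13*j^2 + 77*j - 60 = (j - 3)*(j^3 - 2*j^2 - 19*j + 20) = (j - 3)*(j - 1)*(j^2 - j - 20) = (j - 3)*(j - 1)*(j + 4)*(j - 5)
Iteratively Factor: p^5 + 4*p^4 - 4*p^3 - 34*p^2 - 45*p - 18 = (p + 2)*(p^4 + 2*p^3 - 8*p^2 - 18*p - 9) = (p - 3)*(p + 2)*(p^3 + 5*p^2 + 7*p + 3) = (p - 3)*(p + 2)*(p + 3)*(p^2 + 2*p + 1) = (p - 3)*(p + 1)*(p + 2)*(p + 3)*(p + 1)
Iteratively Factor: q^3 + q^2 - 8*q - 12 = (q + 2)*(q^2 - q - 6) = (q - 3)*(q + 2)*(q + 2)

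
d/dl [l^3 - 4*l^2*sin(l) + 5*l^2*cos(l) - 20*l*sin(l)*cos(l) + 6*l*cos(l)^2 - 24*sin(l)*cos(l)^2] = -5*l^2*sin(l) - 4*l^2*cos(l) + 3*l^2 - 8*l*sin(l) - 6*l*sin(2*l) + 10*l*cos(l) - 20*l*cos(2*l) - 10*sin(2*l) - 6*cos(l) + 3*cos(2*l) - 18*cos(3*l) + 3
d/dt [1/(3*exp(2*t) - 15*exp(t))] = (5 - 2*exp(t))*exp(-t)/(3*(exp(t) - 5)^2)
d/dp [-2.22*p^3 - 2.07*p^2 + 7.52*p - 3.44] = -6.66*p^2 - 4.14*p + 7.52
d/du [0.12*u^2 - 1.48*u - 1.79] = 0.24*u - 1.48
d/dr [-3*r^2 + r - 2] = 1 - 6*r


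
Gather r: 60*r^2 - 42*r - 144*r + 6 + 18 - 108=60*r^2 - 186*r - 84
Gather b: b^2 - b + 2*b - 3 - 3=b^2 + b - 6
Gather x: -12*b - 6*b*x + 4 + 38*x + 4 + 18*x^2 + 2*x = -12*b + 18*x^2 + x*(40 - 6*b) + 8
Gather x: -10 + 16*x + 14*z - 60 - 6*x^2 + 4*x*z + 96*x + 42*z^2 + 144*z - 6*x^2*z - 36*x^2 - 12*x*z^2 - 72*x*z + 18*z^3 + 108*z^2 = x^2*(-6*z - 42) + x*(-12*z^2 - 68*z + 112) + 18*z^3 + 150*z^2 + 158*z - 70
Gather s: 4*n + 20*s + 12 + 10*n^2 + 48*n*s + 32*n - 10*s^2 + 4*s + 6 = 10*n^2 + 36*n - 10*s^2 + s*(48*n + 24) + 18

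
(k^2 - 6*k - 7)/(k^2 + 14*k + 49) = (k^2 - 6*k - 7)/(k^2 + 14*k + 49)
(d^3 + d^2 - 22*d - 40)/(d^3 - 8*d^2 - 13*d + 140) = (d + 2)/(d - 7)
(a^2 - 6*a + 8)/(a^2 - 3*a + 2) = (a - 4)/(a - 1)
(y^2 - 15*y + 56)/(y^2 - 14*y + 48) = (y - 7)/(y - 6)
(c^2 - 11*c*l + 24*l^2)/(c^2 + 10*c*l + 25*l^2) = (c^2 - 11*c*l + 24*l^2)/(c^2 + 10*c*l + 25*l^2)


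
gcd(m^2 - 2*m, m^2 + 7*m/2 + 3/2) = 1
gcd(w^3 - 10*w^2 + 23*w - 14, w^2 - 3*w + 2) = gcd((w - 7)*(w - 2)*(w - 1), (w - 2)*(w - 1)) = w^2 - 3*w + 2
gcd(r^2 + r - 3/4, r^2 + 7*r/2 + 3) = r + 3/2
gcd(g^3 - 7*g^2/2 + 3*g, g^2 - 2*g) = g^2 - 2*g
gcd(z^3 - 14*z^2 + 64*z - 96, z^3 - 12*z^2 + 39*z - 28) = z - 4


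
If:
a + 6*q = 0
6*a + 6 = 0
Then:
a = -1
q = 1/6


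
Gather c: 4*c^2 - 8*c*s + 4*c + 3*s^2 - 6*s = 4*c^2 + c*(4 - 8*s) + 3*s^2 - 6*s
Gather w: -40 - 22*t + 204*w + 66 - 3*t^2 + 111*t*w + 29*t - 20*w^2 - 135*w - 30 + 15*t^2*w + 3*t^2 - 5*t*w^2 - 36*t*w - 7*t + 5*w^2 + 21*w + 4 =w^2*(-5*t - 15) + w*(15*t^2 + 75*t + 90)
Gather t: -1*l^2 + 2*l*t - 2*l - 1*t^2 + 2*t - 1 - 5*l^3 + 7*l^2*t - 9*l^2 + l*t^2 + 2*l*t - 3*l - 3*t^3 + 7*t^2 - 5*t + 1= -5*l^3 - 10*l^2 - 5*l - 3*t^3 + t^2*(l + 6) + t*(7*l^2 + 4*l - 3)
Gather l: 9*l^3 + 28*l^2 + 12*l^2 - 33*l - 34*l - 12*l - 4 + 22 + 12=9*l^3 + 40*l^2 - 79*l + 30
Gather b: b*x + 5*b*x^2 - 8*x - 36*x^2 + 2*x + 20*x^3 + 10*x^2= b*(5*x^2 + x) + 20*x^3 - 26*x^2 - 6*x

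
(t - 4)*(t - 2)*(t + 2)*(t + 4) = t^4 - 20*t^2 + 64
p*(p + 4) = p^2 + 4*p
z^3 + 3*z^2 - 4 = (z - 1)*(z + 2)^2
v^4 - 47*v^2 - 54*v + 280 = (v - 7)*(v - 2)*(v + 4)*(v + 5)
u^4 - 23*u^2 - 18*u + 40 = (u - 5)*(u - 1)*(u + 2)*(u + 4)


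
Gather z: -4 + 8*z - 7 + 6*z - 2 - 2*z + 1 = 12*z - 12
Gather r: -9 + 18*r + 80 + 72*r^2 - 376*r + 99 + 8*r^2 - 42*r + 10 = 80*r^2 - 400*r + 180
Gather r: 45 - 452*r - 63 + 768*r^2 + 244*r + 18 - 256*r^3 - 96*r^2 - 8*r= -256*r^3 + 672*r^2 - 216*r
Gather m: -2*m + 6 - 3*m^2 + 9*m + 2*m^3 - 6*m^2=2*m^3 - 9*m^2 + 7*m + 6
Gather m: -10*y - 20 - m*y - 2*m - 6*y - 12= m*(-y - 2) - 16*y - 32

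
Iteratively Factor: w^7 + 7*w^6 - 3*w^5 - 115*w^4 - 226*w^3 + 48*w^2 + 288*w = (w)*(w^6 + 7*w^5 - 3*w^4 - 115*w^3 - 226*w^2 + 48*w + 288) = w*(w + 3)*(w^5 + 4*w^4 - 15*w^3 - 70*w^2 - 16*w + 96) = w*(w - 1)*(w + 3)*(w^4 + 5*w^3 - 10*w^2 - 80*w - 96) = w*(w - 1)*(w + 2)*(w + 3)*(w^3 + 3*w^2 - 16*w - 48) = w*(w - 4)*(w - 1)*(w + 2)*(w + 3)*(w^2 + 7*w + 12) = w*(w - 4)*(w - 1)*(w + 2)*(w + 3)*(w + 4)*(w + 3)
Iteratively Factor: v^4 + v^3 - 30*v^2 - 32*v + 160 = (v + 4)*(v^3 - 3*v^2 - 18*v + 40) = (v + 4)^2*(v^2 - 7*v + 10) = (v - 2)*(v + 4)^2*(v - 5)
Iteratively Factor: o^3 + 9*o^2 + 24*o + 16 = (o + 1)*(o^2 + 8*o + 16) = (o + 1)*(o + 4)*(o + 4)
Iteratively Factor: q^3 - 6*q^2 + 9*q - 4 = (q - 1)*(q^2 - 5*q + 4) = (q - 1)^2*(q - 4)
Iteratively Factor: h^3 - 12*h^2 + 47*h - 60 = (h - 3)*(h^2 - 9*h + 20) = (h - 4)*(h - 3)*(h - 5)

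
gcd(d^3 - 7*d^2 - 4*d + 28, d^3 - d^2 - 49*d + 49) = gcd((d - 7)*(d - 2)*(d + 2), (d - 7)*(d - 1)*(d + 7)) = d - 7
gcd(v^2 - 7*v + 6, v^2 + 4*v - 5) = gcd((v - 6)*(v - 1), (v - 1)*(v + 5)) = v - 1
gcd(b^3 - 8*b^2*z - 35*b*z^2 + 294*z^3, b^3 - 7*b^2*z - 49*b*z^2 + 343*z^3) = b^2 - 14*b*z + 49*z^2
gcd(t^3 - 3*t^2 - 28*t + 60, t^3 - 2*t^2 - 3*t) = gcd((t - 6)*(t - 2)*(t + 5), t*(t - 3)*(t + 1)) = 1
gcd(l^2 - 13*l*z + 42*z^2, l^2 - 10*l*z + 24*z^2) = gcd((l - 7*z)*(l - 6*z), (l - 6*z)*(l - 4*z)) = -l + 6*z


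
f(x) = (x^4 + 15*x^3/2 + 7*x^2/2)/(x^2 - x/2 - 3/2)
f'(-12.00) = -16.09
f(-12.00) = 55.76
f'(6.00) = 19.22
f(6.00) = 96.57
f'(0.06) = -0.33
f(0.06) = -0.01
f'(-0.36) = -0.07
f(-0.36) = -0.10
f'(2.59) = 0.21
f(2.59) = 50.80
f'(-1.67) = 0.46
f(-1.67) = -8.19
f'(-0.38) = -0.21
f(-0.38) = -0.10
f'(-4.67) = -1.83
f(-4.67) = -9.36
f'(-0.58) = -3.50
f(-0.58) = 0.20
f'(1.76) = -214.97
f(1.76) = 85.46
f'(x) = (1/2 - 2*x)*(x^4 + 15*x^3/2 + 7*x^2/2)/(x^2 - x/2 - 3/2)^2 + (4*x^3 + 45*x^2/2 + 7*x)/(x^2 - x/2 - 3/2)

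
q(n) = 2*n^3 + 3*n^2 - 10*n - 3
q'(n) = 6*n^2 + 6*n - 10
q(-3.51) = -17.43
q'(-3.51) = 42.86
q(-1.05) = 8.49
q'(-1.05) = -9.68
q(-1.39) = 11.33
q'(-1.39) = -6.75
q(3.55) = 88.79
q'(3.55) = 86.92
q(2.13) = 8.64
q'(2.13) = 30.00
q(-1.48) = 11.89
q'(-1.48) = -5.74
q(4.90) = 255.33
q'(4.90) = 163.46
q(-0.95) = 7.49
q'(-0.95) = -10.28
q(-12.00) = -2907.00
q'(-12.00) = 782.00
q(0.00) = -3.00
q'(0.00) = -10.00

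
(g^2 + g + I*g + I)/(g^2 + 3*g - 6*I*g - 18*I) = (g^2 + g*(1 + I) + I)/(g^2 + g*(3 - 6*I) - 18*I)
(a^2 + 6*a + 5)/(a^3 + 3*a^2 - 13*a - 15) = 1/(a - 3)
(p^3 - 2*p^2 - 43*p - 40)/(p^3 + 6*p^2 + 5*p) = (p - 8)/p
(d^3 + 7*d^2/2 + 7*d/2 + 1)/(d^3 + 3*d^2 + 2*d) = (d + 1/2)/d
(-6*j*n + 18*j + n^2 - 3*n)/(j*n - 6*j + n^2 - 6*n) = (-6*j*n + 18*j + n^2 - 3*n)/(j*n - 6*j + n^2 - 6*n)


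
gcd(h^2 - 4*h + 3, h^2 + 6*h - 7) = h - 1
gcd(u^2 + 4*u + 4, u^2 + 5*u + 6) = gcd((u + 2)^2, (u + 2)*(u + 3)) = u + 2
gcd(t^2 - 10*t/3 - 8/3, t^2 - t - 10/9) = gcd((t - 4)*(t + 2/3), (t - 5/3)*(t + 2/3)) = t + 2/3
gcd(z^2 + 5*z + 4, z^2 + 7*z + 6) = z + 1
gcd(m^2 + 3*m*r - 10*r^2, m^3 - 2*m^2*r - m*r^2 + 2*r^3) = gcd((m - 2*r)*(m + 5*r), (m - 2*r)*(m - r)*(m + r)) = -m + 2*r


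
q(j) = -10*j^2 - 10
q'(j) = -20*j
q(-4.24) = -189.78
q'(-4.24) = 84.80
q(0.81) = -16.56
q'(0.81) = -16.20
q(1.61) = -35.92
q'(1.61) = -32.20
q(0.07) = -10.05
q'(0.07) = -1.40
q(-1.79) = -42.04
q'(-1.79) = 35.80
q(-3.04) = -102.42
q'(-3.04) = 60.80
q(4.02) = -171.60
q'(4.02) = -80.40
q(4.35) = -199.22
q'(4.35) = -87.00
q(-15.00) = -2260.00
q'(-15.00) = 300.00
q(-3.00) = -100.00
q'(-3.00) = 60.00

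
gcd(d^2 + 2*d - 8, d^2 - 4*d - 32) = d + 4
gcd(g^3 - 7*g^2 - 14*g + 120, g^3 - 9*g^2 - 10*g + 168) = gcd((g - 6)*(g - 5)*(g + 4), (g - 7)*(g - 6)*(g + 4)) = g^2 - 2*g - 24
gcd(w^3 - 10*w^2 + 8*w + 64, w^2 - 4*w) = w - 4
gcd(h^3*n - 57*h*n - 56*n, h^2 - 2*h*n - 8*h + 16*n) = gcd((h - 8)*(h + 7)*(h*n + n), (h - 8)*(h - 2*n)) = h - 8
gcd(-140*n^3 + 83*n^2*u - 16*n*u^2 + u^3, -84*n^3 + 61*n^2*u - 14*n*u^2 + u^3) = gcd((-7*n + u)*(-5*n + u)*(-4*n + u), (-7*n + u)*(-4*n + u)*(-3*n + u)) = 28*n^2 - 11*n*u + u^2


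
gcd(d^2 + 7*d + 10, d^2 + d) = 1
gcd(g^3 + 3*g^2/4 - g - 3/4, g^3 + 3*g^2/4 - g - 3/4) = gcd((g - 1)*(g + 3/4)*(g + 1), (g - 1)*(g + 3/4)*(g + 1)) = g^3 + 3*g^2/4 - g - 3/4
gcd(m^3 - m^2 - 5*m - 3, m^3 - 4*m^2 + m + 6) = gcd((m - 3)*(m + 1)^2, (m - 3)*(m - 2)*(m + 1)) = m^2 - 2*m - 3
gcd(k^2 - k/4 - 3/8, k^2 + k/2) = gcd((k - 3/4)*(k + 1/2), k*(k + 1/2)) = k + 1/2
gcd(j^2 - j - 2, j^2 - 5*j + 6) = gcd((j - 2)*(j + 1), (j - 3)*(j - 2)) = j - 2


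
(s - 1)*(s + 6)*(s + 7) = s^3 + 12*s^2 + 29*s - 42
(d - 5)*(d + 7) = d^2 + 2*d - 35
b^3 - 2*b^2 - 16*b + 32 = (b - 4)*(b - 2)*(b + 4)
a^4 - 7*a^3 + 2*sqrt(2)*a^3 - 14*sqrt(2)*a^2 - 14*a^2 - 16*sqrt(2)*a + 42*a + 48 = (a - 8)*(a + 1)*(a - sqrt(2))*(a + 3*sqrt(2))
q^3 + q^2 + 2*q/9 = q*(q + 1/3)*(q + 2/3)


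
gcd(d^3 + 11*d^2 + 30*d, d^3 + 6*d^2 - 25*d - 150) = d^2 + 11*d + 30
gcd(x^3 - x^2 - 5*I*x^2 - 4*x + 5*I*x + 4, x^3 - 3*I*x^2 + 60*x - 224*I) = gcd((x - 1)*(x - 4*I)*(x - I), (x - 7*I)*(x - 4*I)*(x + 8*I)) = x - 4*I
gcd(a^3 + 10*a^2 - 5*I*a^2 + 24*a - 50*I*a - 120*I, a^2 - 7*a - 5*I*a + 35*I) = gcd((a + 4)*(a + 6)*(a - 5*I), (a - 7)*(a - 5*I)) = a - 5*I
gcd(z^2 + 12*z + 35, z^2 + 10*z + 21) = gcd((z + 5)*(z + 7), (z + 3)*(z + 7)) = z + 7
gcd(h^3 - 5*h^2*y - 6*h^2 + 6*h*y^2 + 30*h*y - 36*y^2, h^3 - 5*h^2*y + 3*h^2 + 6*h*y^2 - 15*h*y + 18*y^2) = h^2 - 5*h*y + 6*y^2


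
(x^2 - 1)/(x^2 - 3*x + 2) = (x + 1)/(x - 2)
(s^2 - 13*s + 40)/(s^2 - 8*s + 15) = (s - 8)/(s - 3)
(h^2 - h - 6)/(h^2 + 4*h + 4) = (h - 3)/(h + 2)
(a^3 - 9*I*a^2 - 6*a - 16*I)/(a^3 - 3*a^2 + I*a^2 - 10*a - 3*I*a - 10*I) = (a^2 - 10*I*a - 16)/(a^2 - 3*a - 10)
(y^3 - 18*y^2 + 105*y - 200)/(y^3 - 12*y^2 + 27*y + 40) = (y - 5)/(y + 1)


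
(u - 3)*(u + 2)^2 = u^3 + u^2 - 8*u - 12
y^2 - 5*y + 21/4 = (y - 7/2)*(y - 3/2)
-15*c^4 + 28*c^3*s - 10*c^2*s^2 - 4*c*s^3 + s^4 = (-5*c + s)*(-c + s)^2*(3*c + s)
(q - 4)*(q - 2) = q^2 - 6*q + 8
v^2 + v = v*(v + 1)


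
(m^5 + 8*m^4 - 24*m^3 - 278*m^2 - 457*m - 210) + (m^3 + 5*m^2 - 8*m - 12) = m^5 + 8*m^4 - 23*m^3 - 273*m^2 - 465*m - 222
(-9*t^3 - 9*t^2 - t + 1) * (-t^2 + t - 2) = 9*t^5 + 10*t^3 + 16*t^2 + 3*t - 2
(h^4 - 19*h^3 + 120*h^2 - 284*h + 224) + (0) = h^4 - 19*h^3 + 120*h^2 - 284*h + 224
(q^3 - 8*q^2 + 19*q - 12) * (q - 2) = q^4 - 10*q^3 + 35*q^2 - 50*q + 24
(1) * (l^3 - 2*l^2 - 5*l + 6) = l^3 - 2*l^2 - 5*l + 6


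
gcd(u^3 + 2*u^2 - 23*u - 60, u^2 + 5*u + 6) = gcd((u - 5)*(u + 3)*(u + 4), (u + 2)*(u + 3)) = u + 3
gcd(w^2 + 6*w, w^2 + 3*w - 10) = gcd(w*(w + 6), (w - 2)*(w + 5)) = 1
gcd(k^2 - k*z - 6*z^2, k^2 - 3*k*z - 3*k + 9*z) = -k + 3*z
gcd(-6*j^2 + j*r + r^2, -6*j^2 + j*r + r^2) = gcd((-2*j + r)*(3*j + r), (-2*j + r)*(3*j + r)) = -6*j^2 + j*r + r^2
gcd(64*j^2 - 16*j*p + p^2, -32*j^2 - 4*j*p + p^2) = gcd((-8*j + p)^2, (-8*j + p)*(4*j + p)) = -8*j + p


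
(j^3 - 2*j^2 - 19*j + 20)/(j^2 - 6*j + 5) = j + 4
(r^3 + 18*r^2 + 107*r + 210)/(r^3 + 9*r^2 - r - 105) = (r + 6)/(r - 3)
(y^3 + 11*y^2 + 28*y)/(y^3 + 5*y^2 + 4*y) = (y + 7)/(y + 1)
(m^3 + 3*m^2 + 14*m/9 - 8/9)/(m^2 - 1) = (9*m^3 + 27*m^2 + 14*m - 8)/(9*(m^2 - 1))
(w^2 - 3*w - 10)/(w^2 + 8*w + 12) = (w - 5)/(w + 6)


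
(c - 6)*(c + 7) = c^2 + c - 42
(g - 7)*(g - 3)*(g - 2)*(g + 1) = g^4 - 11*g^3 + 29*g^2 - g - 42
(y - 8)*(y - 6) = y^2 - 14*y + 48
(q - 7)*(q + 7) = q^2 - 49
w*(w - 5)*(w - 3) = w^3 - 8*w^2 + 15*w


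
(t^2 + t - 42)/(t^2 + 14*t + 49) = (t - 6)/(t + 7)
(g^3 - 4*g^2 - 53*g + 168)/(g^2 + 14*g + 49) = (g^2 - 11*g + 24)/(g + 7)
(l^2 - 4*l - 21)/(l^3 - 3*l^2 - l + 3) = (l^2 - 4*l - 21)/(l^3 - 3*l^2 - l + 3)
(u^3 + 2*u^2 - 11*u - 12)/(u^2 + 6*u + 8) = (u^2 - 2*u - 3)/(u + 2)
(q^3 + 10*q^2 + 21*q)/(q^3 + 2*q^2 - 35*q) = (q + 3)/(q - 5)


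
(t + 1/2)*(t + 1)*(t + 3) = t^3 + 9*t^2/2 + 5*t + 3/2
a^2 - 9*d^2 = (a - 3*d)*(a + 3*d)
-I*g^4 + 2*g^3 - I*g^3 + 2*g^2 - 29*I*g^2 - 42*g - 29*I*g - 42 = (g - 3*I)*(g - 2*I)*(g + 7*I)*(-I*g - I)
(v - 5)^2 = v^2 - 10*v + 25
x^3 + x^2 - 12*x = x*(x - 3)*(x + 4)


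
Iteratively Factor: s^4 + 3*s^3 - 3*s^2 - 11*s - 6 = (s + 3)*(s^3 - 3*s - 2) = (s + 1)*(s + 3)*(s^2 - s - 2) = (s - 2)*(s + 1)*(s + 3)*(s + 1)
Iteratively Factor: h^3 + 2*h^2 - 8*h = (h + 4)*(h^2 - 2*h) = h*(h + 4)*(h - 2)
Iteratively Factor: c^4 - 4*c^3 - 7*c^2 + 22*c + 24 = (c - 3)*(c^3 - c^2 - 10*c - 8) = (c - 3)*(c + 2)*(c^2 - 3*c - 4) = (c - 4)*(c - 3)*(c + 2)*(c + 1)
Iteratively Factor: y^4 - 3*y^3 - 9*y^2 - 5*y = (y + 1)*(y^3 - 4*y^2 - 5*y) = y*(y + 1)*(y^2 - 4*y - 5) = y*(y + 1)^2*(y - 5)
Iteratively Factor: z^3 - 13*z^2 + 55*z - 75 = (z - 3)*(z^2 - 10*z + 25) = (z - 5)*(z - 3)*(z - 5)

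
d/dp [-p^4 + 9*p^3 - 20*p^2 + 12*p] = -4*p^3 + 27*p^2 - 40*p + 12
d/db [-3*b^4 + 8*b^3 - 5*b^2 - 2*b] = -12*b^3 + 24*b^2 - 10*b - 2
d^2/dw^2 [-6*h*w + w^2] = 2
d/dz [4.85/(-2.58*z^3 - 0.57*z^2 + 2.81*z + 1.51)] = (37.539*z^2 + 5.529*z - 13.6285)/(2.58*z^3 + 0.57*z^2 - 2.81*z - 1.51)^2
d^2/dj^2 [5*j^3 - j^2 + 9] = 30*j - 2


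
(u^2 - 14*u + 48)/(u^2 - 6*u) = (u - 8)/u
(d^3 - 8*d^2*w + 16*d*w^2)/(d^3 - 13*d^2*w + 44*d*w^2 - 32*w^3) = d*(d - 4*w)/(d^2 - 9*d*w + 8*w^2)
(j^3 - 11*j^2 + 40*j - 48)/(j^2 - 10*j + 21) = (j^2 - 8*j + 16)/(j - 7)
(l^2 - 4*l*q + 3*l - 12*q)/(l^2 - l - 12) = (l - 4*q)/(l - 4)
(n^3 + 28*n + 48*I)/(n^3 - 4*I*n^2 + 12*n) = (n + 4*I)/n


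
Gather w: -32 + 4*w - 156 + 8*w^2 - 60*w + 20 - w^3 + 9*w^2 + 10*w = -w^3 + 17*w^2 - 46*w - 168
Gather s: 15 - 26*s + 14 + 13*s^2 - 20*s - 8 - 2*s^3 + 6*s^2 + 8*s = -2*s^3 + 19*s^2 - 38*s + 21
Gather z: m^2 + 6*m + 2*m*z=m^2 + 2*m*z + 6*m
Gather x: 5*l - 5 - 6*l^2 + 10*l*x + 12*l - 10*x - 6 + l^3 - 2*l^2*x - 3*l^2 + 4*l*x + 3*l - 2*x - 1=l^3 - 9*l^2 + 20*l + x*(-2*l^2 + 14*l - 12) - 12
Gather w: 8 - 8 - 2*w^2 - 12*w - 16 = -2*w^2 - 12*w - 16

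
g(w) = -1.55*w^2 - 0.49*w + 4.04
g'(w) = -3.1*w - 0.49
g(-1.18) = 2.46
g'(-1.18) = 3.17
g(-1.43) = 1.57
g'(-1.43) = 3.94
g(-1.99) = -1.12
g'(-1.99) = 5.68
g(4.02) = -22.98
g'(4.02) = -12.95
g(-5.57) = -41.32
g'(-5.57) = 16.78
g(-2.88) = -7.41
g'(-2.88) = 8.44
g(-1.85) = -0.36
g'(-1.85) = 5.24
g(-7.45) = -78.34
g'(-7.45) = 22.60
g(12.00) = -225.04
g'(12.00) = -37.69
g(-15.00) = -337.36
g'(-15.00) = 46.01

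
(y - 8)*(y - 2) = y^2 - 10*y + 16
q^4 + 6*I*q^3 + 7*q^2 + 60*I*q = q*(q - 3*I)*(q + 4*I)*(q + 5*I)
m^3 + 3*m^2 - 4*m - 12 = (m - 2)*(m + 2)*(m + 3)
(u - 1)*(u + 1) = u^2 - 1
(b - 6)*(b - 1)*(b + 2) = b^3 - 5*b^2 - 8*b + 12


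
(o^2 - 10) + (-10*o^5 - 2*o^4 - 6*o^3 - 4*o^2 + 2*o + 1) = -10*o^5 - 2*o^4 - 6*o^3 - 3*o^2 + 2*o - 9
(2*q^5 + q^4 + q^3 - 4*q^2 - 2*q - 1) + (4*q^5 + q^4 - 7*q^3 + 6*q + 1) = 6*q^5 + 2*q^4 - 6*q^3 - 4*q^2 + 4*q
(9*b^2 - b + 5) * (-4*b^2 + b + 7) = -36*b^4 + 13*b^3 + 42*b^2 - 2*b + 35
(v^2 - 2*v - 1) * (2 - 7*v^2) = -7*v^4 + 14*v^3 + 9*v^2 - 4*v - 2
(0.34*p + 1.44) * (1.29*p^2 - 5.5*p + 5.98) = 0.4386*p^3 - 0.0124000000000002*p^2 - 5.8868*p + 8.6112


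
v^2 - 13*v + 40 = (v - 8)*(v - 5)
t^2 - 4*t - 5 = (t - 5)*(t + 1)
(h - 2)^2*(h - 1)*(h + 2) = h^4 - 3*h^3 - 2*h^2 + 12*h - 8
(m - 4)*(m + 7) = m^2 + 3*m - 28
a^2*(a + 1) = a^3 + a^2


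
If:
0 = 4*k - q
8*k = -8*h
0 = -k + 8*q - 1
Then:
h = -1/31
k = 1/31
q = 4/31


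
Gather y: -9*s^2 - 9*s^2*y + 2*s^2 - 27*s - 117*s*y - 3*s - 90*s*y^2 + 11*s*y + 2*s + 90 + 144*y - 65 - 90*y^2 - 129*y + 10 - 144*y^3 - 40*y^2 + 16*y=-7*s^2 - 28*s - 144*y^3 + y^2*(-90*s - 130) + y*(-9*s^2 - 106*s + 31) + 35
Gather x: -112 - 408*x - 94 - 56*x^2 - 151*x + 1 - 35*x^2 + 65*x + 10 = -91*x^2 - 494*x - 195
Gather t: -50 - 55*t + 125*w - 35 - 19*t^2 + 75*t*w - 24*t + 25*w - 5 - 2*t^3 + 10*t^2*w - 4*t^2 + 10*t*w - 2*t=-2*t^3 + t^2*(10*w - 23) + t*(85*w - 81) + 150*w - 90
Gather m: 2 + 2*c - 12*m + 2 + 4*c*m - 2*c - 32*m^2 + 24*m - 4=-32*m^2 + m*(4*c + 12)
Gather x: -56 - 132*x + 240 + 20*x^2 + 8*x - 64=20*x^2 - 124*x + 120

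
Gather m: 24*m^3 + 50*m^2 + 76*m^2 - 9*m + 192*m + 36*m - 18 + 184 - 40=24*m^3 + 126*m^2 + 219*m + 126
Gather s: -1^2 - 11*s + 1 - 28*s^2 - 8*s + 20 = -28*s^2 - 19*s + 20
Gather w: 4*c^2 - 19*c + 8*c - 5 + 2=4*c^2 - 11*c - 3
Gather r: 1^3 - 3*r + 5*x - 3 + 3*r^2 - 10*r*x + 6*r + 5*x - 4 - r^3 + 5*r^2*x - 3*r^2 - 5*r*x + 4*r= -r^3 + 5*r^2*x + r*(7 - 15*x) + 10*x - 6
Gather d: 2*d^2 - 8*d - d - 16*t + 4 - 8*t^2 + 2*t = 2*d^2 - 9*d - 8*t^2 - 14*t + 4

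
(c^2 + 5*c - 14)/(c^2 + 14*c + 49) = (c - 2)/(c + 7)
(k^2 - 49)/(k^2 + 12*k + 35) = (k - 7)/(k + 5)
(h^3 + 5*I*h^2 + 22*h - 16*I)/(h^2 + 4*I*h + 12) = (h^2 + 7*I*h + 8)/(h + 6*I)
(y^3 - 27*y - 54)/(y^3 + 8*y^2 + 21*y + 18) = (y - 6)/(y + 2)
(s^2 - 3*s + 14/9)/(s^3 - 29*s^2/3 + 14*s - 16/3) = (s - 7/3)/(s^2 - 9*s + 8)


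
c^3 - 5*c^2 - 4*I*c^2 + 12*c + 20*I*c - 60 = (c - 5)*(c - 6*I)*(c + 2*I)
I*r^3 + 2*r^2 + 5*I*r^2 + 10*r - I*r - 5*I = (r + 5)*(r - I)*(I*r + 1)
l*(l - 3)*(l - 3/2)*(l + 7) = l^4 + 5*l^3/2 - 27*l^2 + 63*l/2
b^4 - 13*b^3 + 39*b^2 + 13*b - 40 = (b - 8)*(b - 5)*(b - 1)*(b + 1)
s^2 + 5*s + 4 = (s + 1)*(s + 4)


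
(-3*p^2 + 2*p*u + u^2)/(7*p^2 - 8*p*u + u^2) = (-3*p - u)/(7*p - u)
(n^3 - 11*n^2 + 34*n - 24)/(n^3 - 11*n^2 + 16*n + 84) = (n^2 - 5*n + 4)/(n^2 - 5*n - 14)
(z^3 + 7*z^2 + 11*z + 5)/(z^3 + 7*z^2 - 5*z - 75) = (z^2 + 2*z + 1)/(z^2 + 2*z - 15)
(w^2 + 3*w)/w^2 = (w + 3)/w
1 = 1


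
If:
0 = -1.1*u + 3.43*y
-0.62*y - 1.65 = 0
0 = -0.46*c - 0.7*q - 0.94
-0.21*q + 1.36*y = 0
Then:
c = 24.18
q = -17.24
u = -8.30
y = -2.66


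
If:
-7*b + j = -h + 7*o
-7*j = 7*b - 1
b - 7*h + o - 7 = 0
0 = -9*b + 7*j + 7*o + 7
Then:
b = 342/1153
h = -8265/8071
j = -1241/8071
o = -536/1153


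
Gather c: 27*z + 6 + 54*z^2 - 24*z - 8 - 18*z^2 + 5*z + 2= 36*z^2 + 8*z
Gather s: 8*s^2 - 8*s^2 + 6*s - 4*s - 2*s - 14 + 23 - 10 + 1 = 0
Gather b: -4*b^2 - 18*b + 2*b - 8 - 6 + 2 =-4*b^2 - 16*b - 12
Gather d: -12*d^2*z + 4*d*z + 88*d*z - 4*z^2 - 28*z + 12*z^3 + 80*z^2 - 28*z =-12*d^2*z + 92*d*z + 12*z^3 + 76*z^2 - 56*z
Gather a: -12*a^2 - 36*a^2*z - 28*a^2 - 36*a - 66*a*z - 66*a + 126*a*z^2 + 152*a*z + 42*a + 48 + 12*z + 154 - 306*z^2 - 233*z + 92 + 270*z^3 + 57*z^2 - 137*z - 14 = a^2*(-36*z - 40) + a*(126*z^2 + 86*z - 60) + 270*z^3 - 249*z^2 - 358*z + 280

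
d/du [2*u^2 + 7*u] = 4*u + 7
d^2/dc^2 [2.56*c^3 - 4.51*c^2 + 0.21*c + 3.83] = 15.36*c - 9.02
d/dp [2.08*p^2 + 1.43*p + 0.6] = 4.16*p + 1.43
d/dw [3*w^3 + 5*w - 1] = 9*w^2 + 5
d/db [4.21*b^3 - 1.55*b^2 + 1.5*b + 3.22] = 12.63*b^2 - 3.1*b + 1.5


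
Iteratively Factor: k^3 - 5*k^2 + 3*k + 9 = (k + 1)*(k^2 - 6*k + 9) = (k - 3)*(k + 1)*(k - 3)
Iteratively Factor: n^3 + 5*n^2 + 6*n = (n + 2)*(n^2 + 3*n) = (n + 2)*(n + 3)*(n)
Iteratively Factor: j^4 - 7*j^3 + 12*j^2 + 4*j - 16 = (j - 4)*(j^3 - 3*j^2 + 4) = (j - 4)*(j - 2)*(j^2 - j - 2) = (j - 4)*(j - 2)^2*(j + 1)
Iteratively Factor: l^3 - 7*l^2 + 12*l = (l)*(l^2 - 7*l + 12) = l*(l - 4)*(l - 3)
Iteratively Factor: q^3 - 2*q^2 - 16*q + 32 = (q - 4)*(q^2 + 2*q - 8) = (q - 4)*(q - 2)*(q + 4)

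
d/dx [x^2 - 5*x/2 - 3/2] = 2*x - 5/2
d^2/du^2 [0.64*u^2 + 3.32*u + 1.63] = 1.28000000000000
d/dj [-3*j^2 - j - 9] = -6*j - 1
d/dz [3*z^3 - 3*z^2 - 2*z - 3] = 9*z^2 - 6*z - 2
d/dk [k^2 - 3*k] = 2*k - 3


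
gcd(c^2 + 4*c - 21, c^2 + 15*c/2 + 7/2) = c + 7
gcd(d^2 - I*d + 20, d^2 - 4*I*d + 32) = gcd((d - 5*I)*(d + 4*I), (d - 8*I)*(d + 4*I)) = d + 4*I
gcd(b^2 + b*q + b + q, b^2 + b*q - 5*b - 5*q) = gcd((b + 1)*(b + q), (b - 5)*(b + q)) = b + q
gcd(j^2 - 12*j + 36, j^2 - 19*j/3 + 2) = j - 6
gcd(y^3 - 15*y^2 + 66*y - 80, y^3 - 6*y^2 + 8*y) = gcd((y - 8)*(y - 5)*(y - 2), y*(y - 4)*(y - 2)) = y - 2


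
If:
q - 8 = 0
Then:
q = 8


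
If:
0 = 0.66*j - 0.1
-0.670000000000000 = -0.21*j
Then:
No Solution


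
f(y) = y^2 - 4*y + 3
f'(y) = 2*y - 4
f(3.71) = 1.92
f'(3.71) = 3.42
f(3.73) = 1.99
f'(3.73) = 3.46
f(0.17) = 2.35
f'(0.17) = -3.66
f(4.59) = 5.71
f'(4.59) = 5.18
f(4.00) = 3.00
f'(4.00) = 4.00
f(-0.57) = 5.60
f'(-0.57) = -5.14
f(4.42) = 4.86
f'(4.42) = 4.84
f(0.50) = 1.25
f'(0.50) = -3.00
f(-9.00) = 120.00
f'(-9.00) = -22.00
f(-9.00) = 120.00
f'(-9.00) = -22.00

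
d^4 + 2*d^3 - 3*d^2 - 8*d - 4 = (d - 2)*(d + 1)^2*(d + 2)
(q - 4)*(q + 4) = q^2 - 16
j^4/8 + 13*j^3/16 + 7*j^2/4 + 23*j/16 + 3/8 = (j/4 + 1/4)*(j/2 + 1)*(j + 1/2)*(j + 3)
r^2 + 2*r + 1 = (r + 1)^2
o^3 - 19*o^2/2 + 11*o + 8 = (o - 8)*(o - 2)*(o + 1/2)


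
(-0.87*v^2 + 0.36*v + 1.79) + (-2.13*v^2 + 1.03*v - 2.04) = -3.0*v^2 + 1.39*v - 0.25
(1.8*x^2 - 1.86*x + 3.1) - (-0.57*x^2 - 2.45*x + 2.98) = 2.37*x^2 + 0.59*x + 0.12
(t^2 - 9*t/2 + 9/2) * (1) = t^2 - 9*t/2 + 9/2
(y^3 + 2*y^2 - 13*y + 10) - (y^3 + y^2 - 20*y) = y^2 + 7*y + 10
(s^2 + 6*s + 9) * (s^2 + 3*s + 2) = s^4 + 9*s^3 + 29*s^2 + 39*s + 18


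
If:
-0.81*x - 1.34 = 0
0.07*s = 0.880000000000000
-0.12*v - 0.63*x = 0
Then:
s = 12.57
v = 8.69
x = -1.65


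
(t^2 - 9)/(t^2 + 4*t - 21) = (t + 3)/(t + 7)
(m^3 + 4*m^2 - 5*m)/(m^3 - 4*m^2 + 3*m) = (m + 5)/(m - 3)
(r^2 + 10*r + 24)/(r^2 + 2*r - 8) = (r + 6)/(r - 2)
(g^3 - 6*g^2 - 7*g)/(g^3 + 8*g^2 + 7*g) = (g - 7)/(g + 7)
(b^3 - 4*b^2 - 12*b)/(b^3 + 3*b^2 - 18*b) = (b^2 - 4*b - 12)/(b^2 + 3*b - 18)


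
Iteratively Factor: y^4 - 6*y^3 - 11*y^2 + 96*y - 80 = (y + 4)*(y^3 - 10*y^2 + 29*y - 20) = (y - 4)*(y + 4)*(y^2 - 6*y + 5) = (y - 5)*(y - 4)*(y + 4)*(y - 1)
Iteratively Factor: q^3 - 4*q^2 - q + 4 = (q - 4)*(q^2 - 1) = (q - 4)*(q + 1)*(q - 1)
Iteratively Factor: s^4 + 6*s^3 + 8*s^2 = (s + 2)*(s^3 + 4*s^2) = s*(s + 2)*(s^2 + 4*s) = s*(s + 2)*(s + 4)*(s)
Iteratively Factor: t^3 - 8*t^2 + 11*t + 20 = (t + 1)*(t^2 - 9*t + 20) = (t - 4)*(t + 1)*(t - 5)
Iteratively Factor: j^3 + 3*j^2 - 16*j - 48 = (j - 4)*(j^2 + 7*j + 12) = (j - 4)*(j + 3)*(j + 4)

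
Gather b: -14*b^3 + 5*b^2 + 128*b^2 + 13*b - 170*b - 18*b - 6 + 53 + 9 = -14*b^3 + 133*b^2 - 175*b + 56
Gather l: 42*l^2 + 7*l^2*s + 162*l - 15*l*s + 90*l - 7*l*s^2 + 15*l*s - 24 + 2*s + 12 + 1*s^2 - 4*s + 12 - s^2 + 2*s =l^2*(7*s + 42) + l*(252 - 7*s^2)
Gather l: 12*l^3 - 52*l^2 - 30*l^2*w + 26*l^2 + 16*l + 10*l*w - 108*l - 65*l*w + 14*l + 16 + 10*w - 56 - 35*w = 12*l^3 + l^2*(-30*w - 26) + l*(-55*w - 78) - 25*w - 40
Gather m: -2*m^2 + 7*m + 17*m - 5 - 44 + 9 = -2*m^2 + 24*m - 40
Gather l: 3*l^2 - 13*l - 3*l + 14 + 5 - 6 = 3*l^2 - 16*l + 13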